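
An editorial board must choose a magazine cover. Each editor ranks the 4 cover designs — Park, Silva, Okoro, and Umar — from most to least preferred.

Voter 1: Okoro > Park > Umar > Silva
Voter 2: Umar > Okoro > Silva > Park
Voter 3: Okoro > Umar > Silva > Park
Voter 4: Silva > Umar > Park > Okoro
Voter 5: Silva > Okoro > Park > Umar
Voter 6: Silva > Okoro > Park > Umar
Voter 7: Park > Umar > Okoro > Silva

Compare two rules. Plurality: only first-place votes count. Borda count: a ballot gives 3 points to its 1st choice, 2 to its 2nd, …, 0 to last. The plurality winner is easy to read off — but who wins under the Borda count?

Okoro

Plurality first-place counts: Park 1, Silva 3, Okoro 2, Umar 1 → Silva.
Borda totals: Park 8, Silva 11, Okoro 13, Umar 10 → Okoro.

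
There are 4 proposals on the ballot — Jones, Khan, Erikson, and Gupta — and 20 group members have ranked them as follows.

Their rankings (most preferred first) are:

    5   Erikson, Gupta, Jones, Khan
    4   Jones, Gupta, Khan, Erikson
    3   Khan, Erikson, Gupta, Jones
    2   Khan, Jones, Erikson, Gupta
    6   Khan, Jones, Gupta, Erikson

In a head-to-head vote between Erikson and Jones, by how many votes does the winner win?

4

Ballots ranking Erikson above Jones: 5+3 = 8.
Ballots ranking Jones above Erikson: 4+2+6 = 12.
Jones wins 12–8, a margin of 4.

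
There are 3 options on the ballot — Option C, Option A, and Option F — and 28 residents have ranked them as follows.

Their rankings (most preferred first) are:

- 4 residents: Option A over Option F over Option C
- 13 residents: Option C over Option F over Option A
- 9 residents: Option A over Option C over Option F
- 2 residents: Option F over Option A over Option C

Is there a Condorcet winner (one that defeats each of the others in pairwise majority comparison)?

No

Head-to-head results (28 voters total):
Option C vs Option A: Option A wins 15–13.
Option C vs Option F: Option C wins 22–6.
Option A vs Option F: Option F wins 15–13.
No candidate beats all others: Option C beats Option F beats Option A beats Option C, a majority cycle.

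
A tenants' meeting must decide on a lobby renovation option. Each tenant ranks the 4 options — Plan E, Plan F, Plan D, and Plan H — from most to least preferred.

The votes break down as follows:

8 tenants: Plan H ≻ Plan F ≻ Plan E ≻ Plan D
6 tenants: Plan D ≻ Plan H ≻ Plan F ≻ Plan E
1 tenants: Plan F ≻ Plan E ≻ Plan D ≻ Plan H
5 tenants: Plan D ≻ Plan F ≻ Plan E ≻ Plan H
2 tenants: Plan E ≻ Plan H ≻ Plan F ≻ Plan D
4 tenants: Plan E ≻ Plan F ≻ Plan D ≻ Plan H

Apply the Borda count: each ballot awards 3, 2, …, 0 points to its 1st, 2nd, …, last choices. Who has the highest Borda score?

Plan F

Borda scores:
  Plan E: 8·1 + 6·0 + 2 + 5·1 + 2·3 + 4·3 = 33
  Plan F: 8·2 + 6·1 + 3 + 5·2 + 2·1 + 4·2 = 45
  Plan D: 8·0 + 6·3 + 1 + 5·3 + 2·0 + 4·1 = 38
  Plan H: 8·3 + 6·2 + 0 + 5·0 + 2·2 + 4·0 = 40
Plan F has the highest total.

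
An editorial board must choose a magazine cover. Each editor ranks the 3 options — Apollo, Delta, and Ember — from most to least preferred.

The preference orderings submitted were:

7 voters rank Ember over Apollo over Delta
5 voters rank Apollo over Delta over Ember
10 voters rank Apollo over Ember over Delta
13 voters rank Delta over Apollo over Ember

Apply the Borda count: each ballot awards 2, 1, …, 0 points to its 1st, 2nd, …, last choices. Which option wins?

Borda scores:
  Apollo: 7·1 + 5·2 + 10·2 + 13·1 = 50
  Delta: 7·0 + 5·1 + 10·0 + 13·2 = 31
  Ember: 7·2 + 5·0 + 10·1 + 13·0 = 24
Apollo has the highest total.

Apollo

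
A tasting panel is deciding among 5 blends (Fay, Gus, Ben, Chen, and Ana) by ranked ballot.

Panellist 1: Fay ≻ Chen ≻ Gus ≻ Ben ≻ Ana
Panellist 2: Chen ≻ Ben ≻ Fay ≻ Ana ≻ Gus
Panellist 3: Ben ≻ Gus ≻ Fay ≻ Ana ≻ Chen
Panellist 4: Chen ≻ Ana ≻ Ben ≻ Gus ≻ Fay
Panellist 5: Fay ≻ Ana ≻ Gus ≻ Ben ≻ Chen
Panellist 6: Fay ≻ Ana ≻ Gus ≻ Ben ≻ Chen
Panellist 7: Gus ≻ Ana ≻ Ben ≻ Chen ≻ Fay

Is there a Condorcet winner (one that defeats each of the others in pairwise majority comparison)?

No

Head-to-head results (7 voters total):
Fay vs Gus: Fay wins 4–3.
Fay vs Ben: Ben wins 4–3.
Fay vs Chen: Fay wins 4–3.
Fay vs Ana: Fay wins 5–2.
Gus vs Ben: Gus wins 4–3.
Gus vs Chen: Gus wins 4–3.
Gus vs Ana: Ana wins 4–3.
Ben vs Chen: Ben wins 4–3.
Ben vs Ana: Ana wins 4–3.
Chen vs Ana: Ana wins 4–3.
No candidate beats all others: Fay beats Gus beats Ben beats Fay, a majority cycle.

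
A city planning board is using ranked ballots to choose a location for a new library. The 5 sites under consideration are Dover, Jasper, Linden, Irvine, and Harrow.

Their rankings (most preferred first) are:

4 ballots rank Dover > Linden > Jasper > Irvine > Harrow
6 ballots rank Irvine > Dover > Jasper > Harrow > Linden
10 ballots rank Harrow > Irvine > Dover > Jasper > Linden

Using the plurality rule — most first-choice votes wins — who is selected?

First-place vote totals:
  Dover: 4
  Jasper: 0
  Linden: 0
  Irvine: 6
  Harrow: 10
Harrow has the most first-place votes.

Harrow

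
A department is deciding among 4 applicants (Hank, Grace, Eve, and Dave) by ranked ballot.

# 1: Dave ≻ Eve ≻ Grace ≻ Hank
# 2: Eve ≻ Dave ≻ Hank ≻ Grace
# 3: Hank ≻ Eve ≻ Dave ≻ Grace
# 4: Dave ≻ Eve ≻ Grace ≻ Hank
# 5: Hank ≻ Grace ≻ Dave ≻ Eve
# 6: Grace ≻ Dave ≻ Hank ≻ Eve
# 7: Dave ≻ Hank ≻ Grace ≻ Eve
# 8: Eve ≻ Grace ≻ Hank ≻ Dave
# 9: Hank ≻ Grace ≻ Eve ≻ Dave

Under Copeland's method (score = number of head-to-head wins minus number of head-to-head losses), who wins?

Dave

Pairwise results:
  Hank vs Grace: Hank wins 5–4.
  Hank vs Eve: Hank wins 5–4.
  Hank vs Dave: Dave wins 5–4.
  Grace vs Eve: Eve wins 5–4.
  Grace vs Dave: Dave wins 5–4.
  Eve vs Dave: Dave wins 5–4.
Copeland scores (wins − losses):
  Hank: 2 − 1 = 1
  Grace: 0 − 3 = -3
  Eve: 1 − 2 = -1
  Dave: 3 − 0 = 3
Dave has the best Copeland score.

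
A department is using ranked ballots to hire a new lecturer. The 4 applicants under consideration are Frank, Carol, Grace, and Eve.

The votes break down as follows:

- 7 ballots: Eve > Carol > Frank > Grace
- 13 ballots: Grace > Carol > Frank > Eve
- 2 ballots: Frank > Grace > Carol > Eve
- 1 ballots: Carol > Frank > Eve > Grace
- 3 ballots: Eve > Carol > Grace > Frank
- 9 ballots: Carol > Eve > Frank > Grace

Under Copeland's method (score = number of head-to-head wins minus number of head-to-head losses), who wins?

Pairwise results:
  Frank vs Carol: Carol wins 33–2.
  Frank vs Grace: Frank wins 19–16.
  Frank vs Eve: Eve wins 19–16.
  Carol vs Grace: Carol wins 20–15.
  Carol vs Eve: Carol wins 25–10.
  Grace vs Eve: Eve wins 20–15.
Copeland scores (wins − losses):
  Frank: 1 − 2 = -1
  Carol: 3 − 0 = 3
  Grace: 0 − 3 = -3
  Eve: 2 − 1 = 1
Carol has the best Copeland score.

Carol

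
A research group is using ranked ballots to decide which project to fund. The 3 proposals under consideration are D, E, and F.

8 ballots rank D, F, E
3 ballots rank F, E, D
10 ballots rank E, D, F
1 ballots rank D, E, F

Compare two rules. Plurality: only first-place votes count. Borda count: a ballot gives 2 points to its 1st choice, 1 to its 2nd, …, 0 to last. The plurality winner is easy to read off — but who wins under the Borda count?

D

Plurality first-place counts: D 9, E 10, F 3 → E.
Borda totals: D 28, E 24, F 14 → D.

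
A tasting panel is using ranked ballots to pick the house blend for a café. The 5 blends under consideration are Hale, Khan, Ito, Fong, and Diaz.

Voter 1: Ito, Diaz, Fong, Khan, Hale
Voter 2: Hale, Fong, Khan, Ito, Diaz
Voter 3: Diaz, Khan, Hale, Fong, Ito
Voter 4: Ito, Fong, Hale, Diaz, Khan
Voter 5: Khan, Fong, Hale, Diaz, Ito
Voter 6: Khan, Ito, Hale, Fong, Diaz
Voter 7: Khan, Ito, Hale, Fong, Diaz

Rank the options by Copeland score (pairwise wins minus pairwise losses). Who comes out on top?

Khan

Pairwise results:
  Hale vs Khan: Khan wins 5–2.
  Hale vs Ito: Ito wins 4–3.
  Hale vs Fong: Hale wins 4–3.
  Hale vs Diaz: Hale wins 5–2.
  Khan vs Ito: Khan wins 5–2.
  Khan vs Fong: Khan wins 4–3.
  Khan vs Diaz: Khan wins 4–3.
  Ito vs Fong: Ito wins 4–3.
  Ito vs Diaz: Ito wins 5–2.
  Fong vs Diaz: Fong wins 5–2.
Copeland scores (wins − losses):
  Hale: 2 − 2 = 0
  Khan: 4 − 0 = 4
  Ito: 3 − 1 = 2
  Fong: 1 − 3 = -2
  Diaz: 0 − 4 = -4
Khan has the best Copeland score.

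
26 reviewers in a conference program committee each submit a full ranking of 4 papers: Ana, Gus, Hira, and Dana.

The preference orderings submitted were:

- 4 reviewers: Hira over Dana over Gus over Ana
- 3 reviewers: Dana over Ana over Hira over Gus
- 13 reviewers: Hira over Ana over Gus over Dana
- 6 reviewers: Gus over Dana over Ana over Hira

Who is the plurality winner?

Hira

First-place vote totals:
  Ana: 0
  Gus: 6
  Hira: 17
  Dana: 3
Hira has the most first-place votes.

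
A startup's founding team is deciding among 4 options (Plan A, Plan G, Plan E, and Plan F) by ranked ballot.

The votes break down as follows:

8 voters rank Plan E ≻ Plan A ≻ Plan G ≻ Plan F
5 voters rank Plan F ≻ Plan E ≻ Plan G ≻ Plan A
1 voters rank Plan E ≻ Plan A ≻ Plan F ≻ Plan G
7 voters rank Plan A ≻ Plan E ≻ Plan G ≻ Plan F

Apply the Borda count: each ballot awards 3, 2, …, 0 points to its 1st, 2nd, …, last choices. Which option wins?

Borda scores:
  Plan A: 8·2 + 5·0 + 2 + 7·3 = 39
  Plan G: 8·1 + 5·1 + 0 + 7·1 = 20
  Plan E: 8·3 + 5·2 + 3 + 7·2 = 51
  Plan F: 8·0 + 5·3 + 1 + 7·0 = 16
Plan E has the highest total.

Plan E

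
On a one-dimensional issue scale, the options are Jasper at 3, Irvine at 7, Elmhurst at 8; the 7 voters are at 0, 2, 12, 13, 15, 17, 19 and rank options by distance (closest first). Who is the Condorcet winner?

Elmhurst

With single-peaked preferences on a line, the Condorcet winner is the candidate closest to the median voter.
The median voter (position 13) is closest to Elmhurst at 8.
Check: Elmhurst vs Jasper — voters closer to Elmhurst: 5 of 7.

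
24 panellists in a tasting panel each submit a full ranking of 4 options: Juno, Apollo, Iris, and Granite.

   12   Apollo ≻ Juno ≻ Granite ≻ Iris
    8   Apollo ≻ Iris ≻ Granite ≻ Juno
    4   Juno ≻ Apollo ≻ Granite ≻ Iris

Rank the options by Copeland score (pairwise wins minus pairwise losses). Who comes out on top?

Apollo

Pairwise results:
  Juno vs Apollo: Apollo wins 20–4.
  Juno vs Iris: Juno wins 16–8.
  Juno vs Granite: Juno wins 16–8.
  Apollo vs Iris: Apollo wins 24–0.
  Apollo vs Granite: Apollo wins 24–0.
  Iris vs Granite: Granite wins 16–8.
Copeland scores (wins − losses):
  Juno: 2 − 1 = 1
  Apollo: 3 − 0 = 3
  Iris: 0 − 3 = -3
  Granite: 1 − 2 = -1
Apollo has the best Copeland score.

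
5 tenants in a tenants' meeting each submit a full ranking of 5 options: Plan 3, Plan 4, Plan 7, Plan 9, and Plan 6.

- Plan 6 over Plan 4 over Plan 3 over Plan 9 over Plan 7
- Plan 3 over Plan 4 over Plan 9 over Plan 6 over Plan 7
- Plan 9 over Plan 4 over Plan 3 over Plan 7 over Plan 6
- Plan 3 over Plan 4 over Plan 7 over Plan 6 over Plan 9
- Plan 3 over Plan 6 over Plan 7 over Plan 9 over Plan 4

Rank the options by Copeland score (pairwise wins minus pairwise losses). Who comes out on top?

Plan 3

Pairwise results:
  Plan 3 vs Plan 4: Plan 3 wins 3–2.
  Plan 3 vs Plan 7: Plan 3 wins 5–0.
  Plan 3 vs Plan 9: Plan 3 wins 4–1.
  Plan 3 vs Plan 6: Plan 3 wins 4–1.
  Plan 4 vs Plan 7: Plan 4 wins 4–1.
  Plan 4 vs Plan 9: Plan 4 wins 3–2.
  Plan 4 vs Plan 6: Plan 4 wins 3–2.
  Plan 7 vs Plan 9: Plan 9 wins 3–2.
  Plan 7 vs Plan 6: Plan 6 wins 3–2.
  Plan 9 vs Plan 6: Plan 6 wins 3–2.
Copeland scores (wins − losses):
  Plan 3: 4 − 0 = 4
  Plan 4: 3 − 1 = 2
  Plan 7: 0 − 4 = -4
  Plan 9: 1 − 3 = -2
  Plan 6: 2 − 2 = 0
Plan 3 has the best Copeland score.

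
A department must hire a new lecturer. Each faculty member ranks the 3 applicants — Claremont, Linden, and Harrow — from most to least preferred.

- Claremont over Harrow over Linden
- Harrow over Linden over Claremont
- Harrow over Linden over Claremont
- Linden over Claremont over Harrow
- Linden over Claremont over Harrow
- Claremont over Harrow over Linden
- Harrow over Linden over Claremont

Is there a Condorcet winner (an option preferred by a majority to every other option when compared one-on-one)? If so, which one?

There is no Condorcet winner

Head-to-head results (7 voters total):
Claremont vs Linden: Linden wins 5–2.
Claremont vs Harrow: Claremont wins 4–3.
Linden vs Harrow: Harrow wins 5–2.
No candidate beats all others: Claremont beats Harrow beats Linden beats Claremont, a majority cycle.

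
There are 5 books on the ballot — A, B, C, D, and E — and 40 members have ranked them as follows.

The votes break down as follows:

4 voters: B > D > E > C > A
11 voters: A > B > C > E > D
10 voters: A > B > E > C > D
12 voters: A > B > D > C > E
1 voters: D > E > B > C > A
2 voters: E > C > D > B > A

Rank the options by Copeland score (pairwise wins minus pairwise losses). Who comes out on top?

Pairwise results:
  A vs B: A wins 33–7.
  A vs C: A wins 33–7.
  A vs D: A wins 33–7.
  A vs E: A wins 33–7.
  B vs C: B wins 38–2.
  B vs D: B wins 37–3.
  B vs E: B wins 37–3.
  C vs D: C wins 23–17.
  C vs E: C wins 23–17.
  D vs E: E wins 23–17.
Copeland scores (wins − losses):
  A: 4 − 0 = 4
  B: 3 − 1 = 2
  C: 2 − 2 = 0
  D: 0 − 4 = -4
  E: 1 − 3 = -2
A has the best Copeland score.

A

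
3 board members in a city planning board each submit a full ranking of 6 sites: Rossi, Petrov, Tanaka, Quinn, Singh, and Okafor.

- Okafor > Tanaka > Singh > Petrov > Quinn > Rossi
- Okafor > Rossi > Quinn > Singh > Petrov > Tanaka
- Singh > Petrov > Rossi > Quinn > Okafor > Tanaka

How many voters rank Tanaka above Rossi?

Ballots ranking Tanaka above Rossi: 1.
Ballots ranking Rossi above Tanaka: 2.
So 1 of 3 voters prefer Tanaka to Rossi.

1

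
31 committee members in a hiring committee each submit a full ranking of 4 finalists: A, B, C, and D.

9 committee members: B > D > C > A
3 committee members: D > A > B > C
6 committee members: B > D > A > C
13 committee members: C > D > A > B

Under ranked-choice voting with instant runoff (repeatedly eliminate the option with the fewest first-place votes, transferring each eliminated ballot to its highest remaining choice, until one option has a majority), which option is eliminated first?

Round 1: B 15, C 13, D 3, A 0. A has the fewest and is eliminated.
Round 2: B 15, C 13, D 3. D has the fewest and is eliminated.
Round 3: B 18, C 13. B has a majority.

A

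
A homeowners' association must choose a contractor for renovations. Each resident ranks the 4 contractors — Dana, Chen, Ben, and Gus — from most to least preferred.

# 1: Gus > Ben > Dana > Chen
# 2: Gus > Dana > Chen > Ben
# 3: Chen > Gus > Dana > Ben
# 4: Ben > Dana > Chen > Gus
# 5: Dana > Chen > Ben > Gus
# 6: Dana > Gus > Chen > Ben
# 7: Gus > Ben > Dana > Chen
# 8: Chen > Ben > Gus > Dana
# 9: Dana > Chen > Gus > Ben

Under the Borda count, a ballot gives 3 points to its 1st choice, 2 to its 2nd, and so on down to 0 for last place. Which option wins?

Borda scores:
  Dana: 1 + 2 + 1 + 2 + 3 + 3 + 1 + 0 + 3 = 16
  Chen: 0 + 1 + 3 + 1 + 2 + 1 + 0 + 3 + 2 = 13
  Ben: 2 + 0 + 0 + 3 + 1 + 0 + 2 + 2 + 0 = 10
  Gus: 3 + 3 + 2 + 0 + 0 + 2 + 3 + 1 + 1 = 15
Dana has the highest total.

Dana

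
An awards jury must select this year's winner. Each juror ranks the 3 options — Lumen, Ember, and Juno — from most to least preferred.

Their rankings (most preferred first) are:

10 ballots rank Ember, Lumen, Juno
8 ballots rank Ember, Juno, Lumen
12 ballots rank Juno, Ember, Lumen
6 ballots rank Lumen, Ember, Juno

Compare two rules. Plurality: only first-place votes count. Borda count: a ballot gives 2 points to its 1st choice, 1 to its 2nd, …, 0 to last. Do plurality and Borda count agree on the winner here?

Yes

Plurality first-place counts: Lumen 6, Ember 18, Juno 12 → Ember.
Borda totals: Lumen 22, Ember 54, Juno 32 → Ember.
The two rules agree on Ember.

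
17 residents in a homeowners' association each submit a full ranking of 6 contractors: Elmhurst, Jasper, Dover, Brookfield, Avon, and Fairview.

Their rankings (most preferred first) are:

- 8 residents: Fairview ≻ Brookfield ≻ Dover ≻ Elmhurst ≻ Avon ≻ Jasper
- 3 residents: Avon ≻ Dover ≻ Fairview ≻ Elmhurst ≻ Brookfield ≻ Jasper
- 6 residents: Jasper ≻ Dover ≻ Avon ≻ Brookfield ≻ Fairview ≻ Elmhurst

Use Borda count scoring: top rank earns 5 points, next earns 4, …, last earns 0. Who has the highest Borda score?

Dover

Borda scores:
  Elmhurst: 8·2 + 3·2 + 6·0 = 22
  Jasper: 8·0 + 3·0 + 6·5 = 30
  Dover: 8·3 + 3·4 + 6·4 = 60
  Brookfield: 8·4 + 3·1 + 6·2 = 47
  Avon: 8·1 + 3·5 + 6·3 = 41
  Fairview: 8·5 + 3·3 + 6·1 = 55
Dover has the highest total.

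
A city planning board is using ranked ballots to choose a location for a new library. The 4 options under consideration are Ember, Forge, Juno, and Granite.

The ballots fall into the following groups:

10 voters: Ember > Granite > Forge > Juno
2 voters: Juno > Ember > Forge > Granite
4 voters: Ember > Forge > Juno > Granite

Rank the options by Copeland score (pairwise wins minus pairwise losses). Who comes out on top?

Pairwise results:
  Ember vs Forge: Ember wins 16–0.
  Ember vs Juno: Ember wins 14–2.
  Ember vs Granite: Ember wins 16–0.
  Forge vs Juno: Forge wins 14–2.
  Forge vs Granite: Granite wins 10–6.
  Juno vs Granite: Granite wins 10–6.
Copeland scores (wins − losses):
  Ember: 3 − 0 = 3
  Forge: 1 − 2 = -1
  Juno: 0 − 3 = -3
  Granite: 2 − 1 = 1
Ember has the best Copeland score.

Ember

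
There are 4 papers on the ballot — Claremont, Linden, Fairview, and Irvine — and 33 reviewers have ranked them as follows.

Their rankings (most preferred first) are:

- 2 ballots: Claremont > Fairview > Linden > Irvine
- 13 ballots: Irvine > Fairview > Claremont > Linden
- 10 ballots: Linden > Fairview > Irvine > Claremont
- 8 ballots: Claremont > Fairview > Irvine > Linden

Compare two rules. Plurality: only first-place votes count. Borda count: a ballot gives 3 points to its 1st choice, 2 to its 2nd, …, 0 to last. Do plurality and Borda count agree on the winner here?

Plurality first-place counts: Claremont 10, Linden 10, Fairview 0, Irvine 13 → Irvine.
Borda totals: Claremont 43, Linden 32, Fairview 66, Irvine 57 → Fairview.
The two rules disagree: plurality picks Irvine, Borda picks Fairview.

No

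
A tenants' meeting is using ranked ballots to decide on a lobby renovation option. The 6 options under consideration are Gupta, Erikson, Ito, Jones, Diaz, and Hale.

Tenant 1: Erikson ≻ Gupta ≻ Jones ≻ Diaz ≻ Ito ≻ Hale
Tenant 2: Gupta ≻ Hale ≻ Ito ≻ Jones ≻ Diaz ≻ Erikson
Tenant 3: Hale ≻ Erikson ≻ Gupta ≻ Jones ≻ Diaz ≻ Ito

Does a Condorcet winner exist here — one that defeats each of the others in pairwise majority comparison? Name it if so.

Head-to-head results (3 voters total):
Gupta vs Erikson: Erikson wins 2–1.
Gupta vs Ito: Gupta wins 3–0.
Gupta vs Jones: Gupta wins 3–0.
Gupta vs Diaz: Gupta wins 3–0.
Gupta vs Hale: Gupta wins 2–1.
Erikson vs Ito: Erikson wins 2–1.
Erikson vs Jones: Erikson wins 2–1.
Erikson vs Diaz: Erikson wins 2–1.
Erikson vs Hale: Hale wins 2–1.
Ito vs Jones: Jones wins 2–1.
Ito vs Diaz: Diaz wins 2–1.
Ito vs Hale: Hale wins 2–1.
Jones vs Diaz: Jones wins 3–0.
Jones vs Hale: Hale wins 2–1.
Diaz vs Hale: Hale wins 2–1.
No candidate beats all others: Gupta beats Hale beats Erikson beats Gupta, a majority cycle.

No Condorcet winner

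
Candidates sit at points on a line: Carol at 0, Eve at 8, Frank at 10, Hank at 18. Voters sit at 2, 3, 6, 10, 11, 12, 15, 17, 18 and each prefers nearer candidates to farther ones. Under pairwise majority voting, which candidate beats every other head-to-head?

With single-peaked preferences on a line, the Condorcet winner is the candidate closest to the median voter.
The median voter (position 11) is closest to Frank at 10.
Check: Frank vs Carol — voters closer to Frank: 7 of 9.

Frank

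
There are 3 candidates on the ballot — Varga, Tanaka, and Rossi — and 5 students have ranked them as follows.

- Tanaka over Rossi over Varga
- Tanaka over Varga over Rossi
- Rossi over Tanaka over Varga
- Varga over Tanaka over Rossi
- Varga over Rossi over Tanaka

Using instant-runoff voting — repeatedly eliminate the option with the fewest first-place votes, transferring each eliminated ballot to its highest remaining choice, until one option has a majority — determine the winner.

Round 1: Varga 2, Tanaka 2, Rossi 1. Rossi has the fewest and is eliminated.
Round 2: Tanaka 3, Varga 2. Tanaka has a majority.

Tanaka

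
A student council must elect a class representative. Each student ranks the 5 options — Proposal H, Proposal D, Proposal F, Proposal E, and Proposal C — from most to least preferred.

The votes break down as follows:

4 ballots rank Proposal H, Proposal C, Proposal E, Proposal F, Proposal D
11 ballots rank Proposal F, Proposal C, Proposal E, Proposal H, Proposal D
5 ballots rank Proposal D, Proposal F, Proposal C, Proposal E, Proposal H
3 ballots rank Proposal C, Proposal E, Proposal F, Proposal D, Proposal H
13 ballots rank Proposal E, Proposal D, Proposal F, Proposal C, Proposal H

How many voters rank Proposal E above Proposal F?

Ballots ranking Proposal E above Proposal F: 4+3+13 = 20.
Ballots ranking Proposal F above Proposal E: 11+5 = 16.
So 20 of 36 voters prefer Proposal E to Proposal F.

20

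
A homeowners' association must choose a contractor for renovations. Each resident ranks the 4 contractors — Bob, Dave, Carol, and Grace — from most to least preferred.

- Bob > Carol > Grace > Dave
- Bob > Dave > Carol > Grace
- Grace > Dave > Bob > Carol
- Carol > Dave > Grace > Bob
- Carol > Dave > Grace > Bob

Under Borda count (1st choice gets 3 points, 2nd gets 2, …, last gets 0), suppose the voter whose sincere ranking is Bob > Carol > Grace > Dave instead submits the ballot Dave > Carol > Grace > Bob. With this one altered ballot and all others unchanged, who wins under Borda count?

Borda totals with the altered ballot: Bob 4, Dave 11, Carol 9, Grace 6.
The switch changes the winner from Carol to Dave.

Dave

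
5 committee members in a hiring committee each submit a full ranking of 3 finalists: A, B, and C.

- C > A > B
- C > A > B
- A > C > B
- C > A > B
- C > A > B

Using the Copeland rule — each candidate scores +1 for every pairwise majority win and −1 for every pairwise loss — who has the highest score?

Pairwise results:
  A vs B: A wins 5–0.
  A vs C: C wins 4–1.
  B vs C: C wins 5–0.
Copeland scores (wins − losses):
  A: 1 − 1 = 0
  B: 0 − 2 = -2
  C: 2 − 0 = 2
C has the best Copeland score.

C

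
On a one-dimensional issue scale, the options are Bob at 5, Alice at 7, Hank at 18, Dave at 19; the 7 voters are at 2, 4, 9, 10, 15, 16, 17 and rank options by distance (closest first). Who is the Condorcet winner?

Alice

With single-peaked preferences on a line, the Condorcet winner is the candidate closest to the median voter.
The median voter (position 10) is closest to Alice at 7.
Check: Alice vs Dave — voters closer to Alice: 4 of 7.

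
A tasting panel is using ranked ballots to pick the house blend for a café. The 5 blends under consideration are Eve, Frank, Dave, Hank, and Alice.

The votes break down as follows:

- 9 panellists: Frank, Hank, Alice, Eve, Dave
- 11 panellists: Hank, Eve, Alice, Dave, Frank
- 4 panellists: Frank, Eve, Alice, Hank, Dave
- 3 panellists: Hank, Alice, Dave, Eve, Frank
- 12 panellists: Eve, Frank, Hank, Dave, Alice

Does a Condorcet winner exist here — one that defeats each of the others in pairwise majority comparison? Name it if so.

No Condorcet winner

Head-to-head results (39 voters total):
Eve vs Frank: Eve wins 26–13.
Eve vs Dave: Eve wins 36–3.
Eve vs Hank: Hank wins 23–16.
Eve vs Alice: Eve wins 27–12.
Frank vs Dave: Frank wins 25–14.
Frank vs Hank: Frank wins 25–14.
Frank vs Alice: Frank wins 25–14.
Dave vs Hank: Hank wins 39–0.
Dave vs Alice: Alice wins 27–12.
Hank vs Alice: Hank wins 35–4.
No candidate beats all others: Eve beats Frank beats Hank beats Eve, a majority cycle.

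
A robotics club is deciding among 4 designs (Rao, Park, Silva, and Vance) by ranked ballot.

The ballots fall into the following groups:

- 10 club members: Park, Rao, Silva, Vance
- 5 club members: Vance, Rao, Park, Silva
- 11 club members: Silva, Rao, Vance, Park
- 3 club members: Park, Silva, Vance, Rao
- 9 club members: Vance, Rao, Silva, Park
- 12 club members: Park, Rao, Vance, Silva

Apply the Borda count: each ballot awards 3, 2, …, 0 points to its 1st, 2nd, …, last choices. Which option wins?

Borda scores:
  Rao: 10·2 + 5·2 + 11·2 + 3·0 + 9·2 + 12·2 = 94
  Park: 10·3 + 5·1 + 11·0 + 3·3 + 9·0 + 12·3 = 80
  Silva: 10·1 + 5·0 + 11·3 + 3·2 + 9·1 + 12·0 = 58
  Vance: 10·0 + 5·3 + 11·1 + 3·1 + 9·3 + 12·1 = 68
Rao has the highest total.

Rao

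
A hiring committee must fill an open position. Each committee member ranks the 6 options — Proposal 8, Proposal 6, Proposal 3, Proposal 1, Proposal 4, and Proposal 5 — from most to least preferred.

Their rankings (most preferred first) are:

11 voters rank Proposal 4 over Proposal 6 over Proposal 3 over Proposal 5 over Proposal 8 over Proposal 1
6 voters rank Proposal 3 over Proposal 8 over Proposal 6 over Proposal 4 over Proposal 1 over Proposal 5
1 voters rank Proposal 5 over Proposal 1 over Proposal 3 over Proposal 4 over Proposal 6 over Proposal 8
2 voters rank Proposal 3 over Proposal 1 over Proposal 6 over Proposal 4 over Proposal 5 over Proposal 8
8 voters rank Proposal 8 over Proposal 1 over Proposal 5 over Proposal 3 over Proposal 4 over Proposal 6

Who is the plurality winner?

First-place vote totals:
  Proposal 8: 8
  Proposal 6: 0
  Proposal 3: 8
  Proposal 1: 0
  Proposal 4: 11
  Proposal 5: 1
Proposal 4 has the most first-place votes.

Proposal 4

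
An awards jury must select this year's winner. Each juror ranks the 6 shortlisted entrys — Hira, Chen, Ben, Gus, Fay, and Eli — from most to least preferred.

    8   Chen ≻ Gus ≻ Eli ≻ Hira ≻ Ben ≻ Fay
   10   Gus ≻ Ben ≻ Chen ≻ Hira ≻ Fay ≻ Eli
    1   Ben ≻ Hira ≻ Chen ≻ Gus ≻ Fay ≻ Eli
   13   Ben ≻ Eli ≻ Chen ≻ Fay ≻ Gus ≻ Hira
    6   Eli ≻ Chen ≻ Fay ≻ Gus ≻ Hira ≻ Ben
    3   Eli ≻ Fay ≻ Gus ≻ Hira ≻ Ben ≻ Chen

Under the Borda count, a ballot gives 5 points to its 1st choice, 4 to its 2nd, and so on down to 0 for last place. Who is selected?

Chen

Borda scores:
  Hira: 8·2 + 10·2 + 4 + 13·0 + 6·1 + 3·2 = 52
  Chen: 8·5 + 10·3 + 3 + 13·3 + 6·4 + 3·0 = 136
  Ben: 8·1 + 10·4 + 5 + 13·5 + 6·0 + 3·1 = 121
  Gus: 8·4 + 10·5 + 2 + 13·1 + 6·2 + 3·3 = 118
  Fay: 8·0 + 10·1 + 1 + 13·2 + 6·3 + 3·4 = 67
  Eli: 8·3 + 10·0 + 0 + 13·4 + 6·5 + 3·5 = 121
Chen has the highest total.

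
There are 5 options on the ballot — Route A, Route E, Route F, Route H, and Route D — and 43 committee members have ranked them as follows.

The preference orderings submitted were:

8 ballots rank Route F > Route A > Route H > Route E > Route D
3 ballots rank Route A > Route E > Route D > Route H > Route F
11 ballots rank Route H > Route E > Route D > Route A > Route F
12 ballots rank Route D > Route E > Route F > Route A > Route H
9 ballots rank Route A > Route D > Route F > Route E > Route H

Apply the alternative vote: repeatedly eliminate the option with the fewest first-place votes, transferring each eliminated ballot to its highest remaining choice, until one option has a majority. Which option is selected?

Route D

Round 1: Route A 12, Route D 12, Route H 11, Route F 8, Route E 0. Route E has the fewest and is eliminated.
Round 2: Route A 12, Route D 12, Route H 11, Route F 8. Route F has the fewest and is eliminated.
Round 3: Route A 20, Route D 12, Route H 11. Route H has the fewest and is eliminated.
Round 4: Route D 23, Route A 20. Route D has a majority.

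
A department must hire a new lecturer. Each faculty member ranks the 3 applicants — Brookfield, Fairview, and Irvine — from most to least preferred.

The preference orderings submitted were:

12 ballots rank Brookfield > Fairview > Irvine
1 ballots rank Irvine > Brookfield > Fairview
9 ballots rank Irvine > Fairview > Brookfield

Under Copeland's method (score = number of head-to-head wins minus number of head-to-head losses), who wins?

Pairwise results:
  Brookfield vs Fairview: Brookfield wins 13–9.
  Brookfield vs Irvine: Brookfield wins 12–10.
  Fairview vs Irvine: Fairview wins 12–10.
Copeland scores (wins − losses):
  Brookfield: 2 − 0 = 2
  Fairview: 1 − 1 = 0
  Irvine: 0 − 2 = -2
Brookfield has the best Copeland score.

Brookfield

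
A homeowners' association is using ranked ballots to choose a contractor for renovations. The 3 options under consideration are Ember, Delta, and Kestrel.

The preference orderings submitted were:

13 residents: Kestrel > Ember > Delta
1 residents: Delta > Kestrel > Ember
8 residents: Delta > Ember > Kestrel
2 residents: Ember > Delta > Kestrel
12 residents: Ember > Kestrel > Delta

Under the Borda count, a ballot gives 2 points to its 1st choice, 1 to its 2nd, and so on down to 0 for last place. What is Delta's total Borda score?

20

Borda scores:
  Ember: 13·1 + 0 + 8·1 + 2·2 + 12·2 = 49
  Delta: 13·0 + 2 + 8·2 + 2·1 + 12·0 = 20
  Kestrel: 13·2 + 1 + 8·0 + 2·0 + 12·1 = 39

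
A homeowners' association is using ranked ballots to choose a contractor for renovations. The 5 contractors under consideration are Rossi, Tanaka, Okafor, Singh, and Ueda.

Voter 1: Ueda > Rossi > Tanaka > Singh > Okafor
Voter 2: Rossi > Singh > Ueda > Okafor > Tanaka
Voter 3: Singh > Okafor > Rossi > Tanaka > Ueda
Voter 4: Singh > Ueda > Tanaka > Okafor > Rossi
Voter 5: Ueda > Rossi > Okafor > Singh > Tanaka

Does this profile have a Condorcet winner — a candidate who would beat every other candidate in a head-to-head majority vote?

Head-to-head results (5 voters total):
Rossi vs Tanaka: Rossi wins 4–1.
Rossi vs Okafor: Rossi wins 3–2.
Rossi vs Singh: Rossi wins 3–2.
Rossi vs Ueda: Ueda wins 3–2.
Tanaka vs Okafor: Okafor wins 3–2.
Tanaka vs Singh: Singh wins 4–1.
Tanaka vs Ueda: Ueda wins 4–1.
Okafor vs Singh: Singh wins 4–1.
Okafor vs Ueda: Ueda wins 4–1.
Singh vs Ueda: Singh wins 3–2.
No candidate beats all others: Rossi beats Singh beats Ueda beats Rossi, a majority cycle.

No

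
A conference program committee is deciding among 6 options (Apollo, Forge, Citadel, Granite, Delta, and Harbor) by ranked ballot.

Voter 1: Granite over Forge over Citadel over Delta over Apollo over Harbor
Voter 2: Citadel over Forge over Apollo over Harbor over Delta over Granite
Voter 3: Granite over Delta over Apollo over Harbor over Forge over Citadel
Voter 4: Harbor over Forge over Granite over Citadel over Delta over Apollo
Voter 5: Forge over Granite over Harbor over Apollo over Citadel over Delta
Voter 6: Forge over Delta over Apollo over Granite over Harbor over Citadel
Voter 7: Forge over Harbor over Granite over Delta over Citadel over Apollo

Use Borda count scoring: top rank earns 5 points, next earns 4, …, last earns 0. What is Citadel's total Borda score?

12

Borda scores:
  Apollo: 1 + 3 + 3 + 0 + 2 + 3 + 0 = 12
  Forge: 4 + 4 + 1 + 4 + 5 + 5 + 5 = 28
  Citadel: 3 + 5 + 0 + 2 + 1 + 0 + 1 = 12
  Granite: 5 + 0 + 5 + 3 + 4 + 2 + 3 = 22
  Delta: 2 + 1 + 4 + 1 + 0 + 4 + 2 = 14
  Harbor: 0 + 2 + 2 + 5 + 3 + 1 + 4 = 17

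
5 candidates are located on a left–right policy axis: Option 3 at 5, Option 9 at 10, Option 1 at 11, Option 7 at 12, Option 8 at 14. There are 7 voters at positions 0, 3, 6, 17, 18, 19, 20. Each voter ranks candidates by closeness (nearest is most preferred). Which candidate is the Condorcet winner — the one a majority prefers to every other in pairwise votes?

Option 8

With single-peaked preferences on a line, the Condorcet winner is the candidate closest to the median voter.
The median voter (position 17) is closest to Option 8 at 14.
Check: Option 8 vs Option 7 — voters closer to Option 8: 4 of 7.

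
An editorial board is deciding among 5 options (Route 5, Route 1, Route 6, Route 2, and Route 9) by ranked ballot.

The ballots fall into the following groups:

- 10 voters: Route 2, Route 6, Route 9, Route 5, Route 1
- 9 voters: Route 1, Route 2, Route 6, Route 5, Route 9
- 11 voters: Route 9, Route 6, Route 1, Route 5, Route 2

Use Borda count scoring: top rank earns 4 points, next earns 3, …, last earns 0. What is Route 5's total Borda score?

30

Borda scores:
  Route 5: 10·1 + 9·1 + 11·1 = 30
  Route 1: 10·0 + 9·4 + 11·2 = 58
  Route 6: 10·3 + 9·2 + 11·3 = 81
  Route 2: 10·4 + 9·3 + 11·0 = 67
  Route 9: 10·2 + 9·0 + 11·4 = 64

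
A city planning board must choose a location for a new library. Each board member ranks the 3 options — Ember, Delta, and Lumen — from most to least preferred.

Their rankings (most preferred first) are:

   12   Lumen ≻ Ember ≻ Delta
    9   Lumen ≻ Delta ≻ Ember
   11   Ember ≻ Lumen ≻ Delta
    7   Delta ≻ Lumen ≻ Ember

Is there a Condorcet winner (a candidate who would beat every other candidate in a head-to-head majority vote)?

Yes

Head-to-head results (39 voters total):
Ember vs Delta: Ember wins 23–16.
Ember vs Lumen: Lumen wins 28–11.
Delta vs Lumen: Lumen wins 32–7.
Lumen beats each rival — Ember (28–11), Delta (32–7) — so Lumen is the Condorcet winner.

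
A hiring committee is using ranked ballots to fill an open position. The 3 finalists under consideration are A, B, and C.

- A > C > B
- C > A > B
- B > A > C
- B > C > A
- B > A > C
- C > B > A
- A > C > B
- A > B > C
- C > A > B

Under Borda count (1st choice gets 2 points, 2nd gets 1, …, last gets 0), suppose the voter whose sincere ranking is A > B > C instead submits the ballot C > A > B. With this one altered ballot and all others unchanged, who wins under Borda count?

Borda totals with the altered ballot: A 9, B 7, C 11.
The switch changes the winner from A to C.

C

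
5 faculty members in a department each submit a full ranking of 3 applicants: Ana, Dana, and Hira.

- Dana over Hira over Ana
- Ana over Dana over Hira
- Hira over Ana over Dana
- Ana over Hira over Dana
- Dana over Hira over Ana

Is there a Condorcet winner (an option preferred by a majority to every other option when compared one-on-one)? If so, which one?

There is no Condorcet winner

Head-to-head results (5 voters total):
Ana vs Dana: Ana wins 3–2.
Ana vs Hira: Hira wins 3–2.
Dana vs Hira: Dana wins 3–2.
No candidate beats all others: Ana beats Dana beats Hira beats Ana, a majority cycle.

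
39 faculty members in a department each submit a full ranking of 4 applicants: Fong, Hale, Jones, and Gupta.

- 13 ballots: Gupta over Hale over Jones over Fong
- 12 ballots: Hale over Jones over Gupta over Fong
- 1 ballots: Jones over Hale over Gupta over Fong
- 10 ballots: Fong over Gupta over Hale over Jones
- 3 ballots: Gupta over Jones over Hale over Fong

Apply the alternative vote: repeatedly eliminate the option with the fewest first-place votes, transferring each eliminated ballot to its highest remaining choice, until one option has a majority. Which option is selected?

Gupta

Round 1: Gupta 16, Hale 12, Fong 10, Jones 1. Jones has the fewest and is eliminated.
Round 2: Gupta 16, Hale 13, Fong 10. Fong has the fewest and is eliminated.
Round 3: Gupta 26, Hale 13. Gupta has a majority.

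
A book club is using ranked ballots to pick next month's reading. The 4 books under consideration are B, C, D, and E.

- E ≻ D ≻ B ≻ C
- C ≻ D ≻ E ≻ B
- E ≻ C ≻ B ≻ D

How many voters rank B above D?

1

Ballots ranking B above D: 1.
Ballots ranking D above B: 2.
So 1 of 3 voters prefer B to D.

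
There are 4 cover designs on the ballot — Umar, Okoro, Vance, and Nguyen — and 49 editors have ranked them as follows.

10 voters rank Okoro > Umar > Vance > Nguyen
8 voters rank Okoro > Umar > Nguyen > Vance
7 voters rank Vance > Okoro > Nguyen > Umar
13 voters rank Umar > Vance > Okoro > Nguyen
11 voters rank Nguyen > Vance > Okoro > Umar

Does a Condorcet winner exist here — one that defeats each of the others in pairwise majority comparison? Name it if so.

Head-to-head results (49 voters total):
Umar vs Okoro: Okoro wins 36–13.
Umar vs Vance: Umar wins 31–18.
Umar vs Nguyen: Umar wins 31–18.
Okoro vs Vance: Vance wins 31–18.
Okoro vs Nguyen: Okoro wins 38–11.
Vance vs Nguyen: Vance wins 30–19.
No candidate beats all others: Umar beats Vance beats Okoro beats Umar, a majority cycle.

No Condorcet winner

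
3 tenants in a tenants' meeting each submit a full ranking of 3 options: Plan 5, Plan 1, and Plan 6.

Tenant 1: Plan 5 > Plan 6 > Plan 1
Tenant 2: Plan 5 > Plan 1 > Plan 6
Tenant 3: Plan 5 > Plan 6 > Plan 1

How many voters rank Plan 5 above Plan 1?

3

Ballots ranking Plan 5 above Plan 1: 3.
Ballots ranking Plan 1 above Plan 5: 0.
So 3 of 3 voters prefer Plan 5 to Plan 1.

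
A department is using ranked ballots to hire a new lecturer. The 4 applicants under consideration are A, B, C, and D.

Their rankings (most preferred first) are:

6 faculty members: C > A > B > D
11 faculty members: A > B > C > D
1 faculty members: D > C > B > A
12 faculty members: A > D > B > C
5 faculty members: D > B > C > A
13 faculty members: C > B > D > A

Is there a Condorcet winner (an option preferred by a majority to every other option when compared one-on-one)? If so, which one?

There is no Condorcet winner

Head-to-head results (48 voters total):
A vs B: A wins 29–19.
A vs C: C wins 25–23.
A vs D: A wins 29–19.
B vs C: B wins 28–20.
B vs D: B wins 30–18.
C vs D: C wins 30–18.
No candidate beats all others: A beats B beats C beats A, a majority cycle.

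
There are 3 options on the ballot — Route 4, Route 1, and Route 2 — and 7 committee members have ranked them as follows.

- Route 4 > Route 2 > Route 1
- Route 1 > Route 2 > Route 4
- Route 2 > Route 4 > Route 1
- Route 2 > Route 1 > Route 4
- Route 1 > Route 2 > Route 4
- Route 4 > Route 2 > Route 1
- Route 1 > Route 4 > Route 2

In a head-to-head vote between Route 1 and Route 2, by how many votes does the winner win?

Ballots ranking Route 1 above Route 2: 3.
Ballots ranking Route 2 above Route 1: 4.
Route 2 wins 4–3, a margin of 1.

1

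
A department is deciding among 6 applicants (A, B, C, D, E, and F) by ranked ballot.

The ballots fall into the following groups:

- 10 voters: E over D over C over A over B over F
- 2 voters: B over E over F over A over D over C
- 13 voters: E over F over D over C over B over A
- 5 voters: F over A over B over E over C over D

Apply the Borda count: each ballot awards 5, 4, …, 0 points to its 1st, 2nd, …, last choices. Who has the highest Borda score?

Borda scores:
  A: 10·2 + 2·2 + 13·0 + 5·4 = 44
  B: 10·1 + 2·5 + 13·1 + 5·3 = 48
  C: 10·3 + 2·0 + 13·2 + 5·1 = 61
  D: 10·4 + 2·1 + 13·3 + 5·0 = 81
  E: 10·5 + 2·4 + 13·5 + 5·2 = 133
  F: 10·0 + 2·3 + 13·4 + 5·5 = 83
E has the highest total.

E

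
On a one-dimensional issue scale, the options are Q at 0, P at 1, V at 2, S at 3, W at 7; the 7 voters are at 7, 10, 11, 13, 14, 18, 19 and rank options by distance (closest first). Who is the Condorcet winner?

W

With single-peaked preferences on a line, the Condorcet winner is the candidate closest to the median voter.
The median voter (position 13) is closest to W at 7.
Check: W vs Q — voters closer to W: 7 of 7.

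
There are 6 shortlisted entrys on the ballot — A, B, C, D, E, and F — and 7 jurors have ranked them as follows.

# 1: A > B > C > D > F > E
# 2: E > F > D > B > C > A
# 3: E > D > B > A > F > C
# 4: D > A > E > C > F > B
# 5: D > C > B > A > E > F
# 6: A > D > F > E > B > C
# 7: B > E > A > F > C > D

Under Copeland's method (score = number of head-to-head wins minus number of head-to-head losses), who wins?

D

Pairwise results:
  A vs B: B wins 4–3.
  A vs C: A wins 5–2.
  A vs D: D wins 4–3.
  A vs E: A wins 4–3.
  A vs F: A wins 6–1.
  B vs C: B wins 5–2.
  B vs D: D wins 5–2.
  B vs E: E wins 4–3.
  B vs F: B wins 4–3.
  C vs D: D wins 5–2.
  C vs E: E wins 5–2.
  C vs F: F wins 4–3.
  D vs E: D wins 4–3.
  D vs F: D wins 5–2.
  E vs F: E wins 5–2.
Copeland scores (wins − losses):
  A: 3 − 2 = 1
  B: 3 − 2 = 1
  C: 0 − 5 = -5
  D: 5 − 0 = 5
  E: 3 − 2 = 1
  F: 1 − 4 = -3
D has the best Copeland score.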